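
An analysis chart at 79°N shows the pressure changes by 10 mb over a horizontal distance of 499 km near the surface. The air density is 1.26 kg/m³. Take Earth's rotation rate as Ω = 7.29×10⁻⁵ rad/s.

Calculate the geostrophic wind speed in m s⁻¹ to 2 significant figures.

11 m s⁻¹

Coriolis parameter at 79°N:
f = 2Ω sin φ = 2 × 7.29×10⁻⁵ × sin 79° = 1.43×10⁻⁴ s⁻¹
Pressure gradient: |∂P/∂n| = 1000 Pa / 499000 m = 2.00×10⁻³ Pa/m
Geostrophic balance (pressure-gradient force = Coriolis force):
V_g = (1/(fρ)) |∂P/∂n| = 2.00×10⁻³ / (1.43×10⁻⁴ × 1.26) = 11.1 m/s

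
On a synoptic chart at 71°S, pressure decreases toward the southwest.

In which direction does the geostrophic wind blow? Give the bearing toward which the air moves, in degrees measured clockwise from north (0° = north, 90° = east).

The pressure-gradient force points toward the southwest (bearing 225°).
Geostrophic balance: in the Southern Hemisphere the Coriolis force deflects motion to the left, so the geostrophic wind blows 90° to the left of the pressure-gradient force (low pressure on the right).
Rotating 225° by 90° counterclockwise gives 135° — the wind blows toward the southeast.

135°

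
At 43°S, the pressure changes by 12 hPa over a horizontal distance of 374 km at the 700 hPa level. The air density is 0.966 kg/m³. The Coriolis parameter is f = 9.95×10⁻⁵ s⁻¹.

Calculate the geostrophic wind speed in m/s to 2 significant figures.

33 m/s

Pressure gradient: |∂P/∂n| = 1200 Pa / 374000 m = 3.21×10⁻³ Pa/m
Geostrophic balance (pressure-gradient force = Coriolis force):
V_g = (1/(fρ)) |∂P/∂n| = 3.21×10⁻³ / (9.95×10⁻⁵ × 0.966) = 33.4 m/s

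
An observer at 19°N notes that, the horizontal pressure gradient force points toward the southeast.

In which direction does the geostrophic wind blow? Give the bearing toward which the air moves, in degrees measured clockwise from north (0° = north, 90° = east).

225°

The pressure-gradient force points toward the southeast (bearing 135°).
Geostrophic balance: in the Northern Hemisphere the Coriolis force deflects motion to the right, so the geostrophic wind blows 90° to the right of the pressure-gradient force (low pressure on the left).
Rotating 135° by 90° clockwise gives 225° — the wind blows toward the southwest.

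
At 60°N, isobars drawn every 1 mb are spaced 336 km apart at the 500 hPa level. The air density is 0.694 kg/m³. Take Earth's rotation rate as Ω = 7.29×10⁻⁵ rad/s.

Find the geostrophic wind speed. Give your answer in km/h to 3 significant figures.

12.2 km/h

Coriolis parameter at 60°N:
f = 2Ω sin φ = 2 × 7.29×10⁻⁵ × sin 60° = 1.26×10⁻⁴ s⁻¹
Pressure gradient: |∂P/∂n| = 100 Pa / 336000 m = 2.98×10⁻⁴ Pa/m
Geostrophic balance (pressure-gradient force = Coriolis force):
V_g = (1/(fρ)) |∂P/∂n| = 2.98×10⁻⁴ / (1.26×10⁻⁴ × 0.694) = 3.40 m/s
Converting: 3.40 m/s × 3.6 = 12.2 km/h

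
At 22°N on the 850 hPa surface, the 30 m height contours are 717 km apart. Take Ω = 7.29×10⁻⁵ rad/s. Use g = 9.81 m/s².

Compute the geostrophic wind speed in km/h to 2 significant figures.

Coriolis parameter at 22°N:
f = 2Ω sin φ = 2 × 7.29×10⁻⁵ × sin 22° = 5.46×10⁻⁵ s⁻¹
Height gradient: |∂Z/∂n| = 30 m / 717000 m = 4.18×10⁻⁵
On a pressure surface, geostrophic balance gives V_g = (g/f)|∂Z/∂n|:
V_g = 9.81 × 4.18×10⁻⁵ / 5.46×10⁻⁵ = 7.52 m/s
Converting: 7.52 m/s × 3.6 = 27 km/h

27 km/h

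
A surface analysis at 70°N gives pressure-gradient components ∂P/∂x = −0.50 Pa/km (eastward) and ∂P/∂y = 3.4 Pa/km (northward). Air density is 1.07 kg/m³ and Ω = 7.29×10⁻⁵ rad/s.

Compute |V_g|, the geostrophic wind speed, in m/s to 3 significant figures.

23.4 m/s

Coriolis parameter at 70°N:
f = 2Ω sin φ = 2 × 7.29×10⁻⁵ × sin 70° = 1.37×10⁻⁴ s⁻¹
Component geostrophic relations (x east, y north):
u_g = −(1/(fρ)) ∂P/∂y,  v_g = (1/(fρ)) ∂P/∂x
u_g = −(3.4×10⁻³)/(1.37×10⁻⁴ × 1.07) = −23.2 m/s;  v_g = (−0.50×10⁻³)/(1.37×10⁻⁴ × 1.07) = −3.41 m/s
|V_g| = √(u_g² + v_g²) = 23.4 m/s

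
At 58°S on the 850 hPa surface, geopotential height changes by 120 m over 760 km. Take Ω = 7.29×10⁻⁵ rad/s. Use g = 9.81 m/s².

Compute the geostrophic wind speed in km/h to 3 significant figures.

45.1 km/h

Coriolis parameter at 58°S:
f = 2Ω sin φ = 2 × 7.29×10⁻⁵ × sin 58° = 1.24×10⁻⁴ s⁻¹
Height gradient: |∂Z/∂n| = 120 m / 760000 m = 1.58×10⁻⁴
On a pressure surface, geostrophic balance gives V_g = (g/f)|∂Z/∂n|:
V_g = 9.81 × 1.58×10⁻⁴ / 1.24×10⁻⁴ = 12.5 m/s
Converting: 12.5 m/s × 3.6 = 45.1 km/h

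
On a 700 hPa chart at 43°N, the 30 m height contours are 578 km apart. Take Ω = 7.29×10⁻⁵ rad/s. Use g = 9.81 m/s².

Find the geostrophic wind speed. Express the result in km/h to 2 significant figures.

Coriolis parameter at 43°N:
f = 2Ω sin φ = 2 × 7.29×10⁻⁵ × sin 43° = 9.94×10⁻⁵ s⁻¹
Height gradient: |∂Z/∂n| = 30 m / 578000 m = 5.19×10⁻⁵
On a pressure surface, geostrophic balance gives V_g = (g/f)|∂Z/∂n|:
V_g = 9.81 × 5.19×10⁻⁵ / 9.94×10⁻⁵ = 5.12 m/s
Converting: 5.12 m/s × 3.6 = 18 km/h

18 km/h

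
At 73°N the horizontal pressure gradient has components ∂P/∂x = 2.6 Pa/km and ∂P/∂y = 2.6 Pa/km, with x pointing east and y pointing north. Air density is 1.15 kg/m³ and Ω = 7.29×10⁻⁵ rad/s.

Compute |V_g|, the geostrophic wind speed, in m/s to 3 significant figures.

22.9 m/s

Coriolis parameter at 73°N:
f = 2Ω sin φ = 2 × 7.29×10⁻⁵ × sin 73° = 1.39×10⁻⁴ s⁻¹
Component geostrophic relations (x east, y north):
u_g = −(1/(fρ)) ∂P/∂y,  v_g = (1/(fρ)) ∂P/∂x
u_g = −(2.6×10⁻³)/(1.39×10⁻⁴ × 1.15) = −16.2 m/s;  v_g = (2.6×10⁻³)/(1.39×10⁻⁴ × 1.15) = 16.2 m/s
|V_g| = √(u_g² + v_g²) = 22.9 m/s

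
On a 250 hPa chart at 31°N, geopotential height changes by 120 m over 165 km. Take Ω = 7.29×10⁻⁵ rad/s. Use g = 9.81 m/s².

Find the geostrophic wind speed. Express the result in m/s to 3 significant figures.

95.0 m/s

Coriolis parameter at 31°N:
f = 2Ω sin φ = 2 × 7.29×10⁻⁵ × sin 31° = 7.51×10⁻⁵ s⁻¹
Height gradient: |∂Z/∂n| = 120 m / 165000 m = 7.27×10⁻⁴
On a pressure surface, geostrophic balance gives V_g = (g/f)|∂Z/∂n|:
V_g = 9.81 × 7.27×10⁻⁴ / 7.51×10⁻⁵ = 95.0 m/s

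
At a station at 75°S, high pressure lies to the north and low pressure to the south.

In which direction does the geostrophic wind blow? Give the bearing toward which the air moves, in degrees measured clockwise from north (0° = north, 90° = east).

The pressure-gradient force points toward the south (bearing 180°).
Geostrophic balance: in the Southern Hemisphere the Coriolis force deflects motion to the left, so the geostrophic wind blows 90° to the left of the pressure-gradient force (low pressure on the right).
Rotating 180° by 90° counterclockwise gives 090° — the wind blows toward the east.

090°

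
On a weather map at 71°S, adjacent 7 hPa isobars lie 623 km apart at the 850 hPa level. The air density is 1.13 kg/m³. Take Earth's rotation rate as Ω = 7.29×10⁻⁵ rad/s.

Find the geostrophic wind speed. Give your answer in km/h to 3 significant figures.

Coriolis parameter at 71°S:
f = 2Ω sin φ = 2 × 7.29×10⁻⁵ × sin 71° = 1.38×10⁻⁴ s⁻¹
Pressure gradient: |∂P/∂n| = 700 Pa / 623000 m = 1.12×10⁻³ Pa/m
Geostrophic balance (pressure-gradient force = Coriolis force):
V_g = (1/(fρ)) |∂P/∂n| = 1.12×10⁻³ / (1.38×10⁻⁴ × 1.13) = 7.21 m/s
Converting: 7.21 m/s × 3.6 = 26.0 km/h

26.0 km/h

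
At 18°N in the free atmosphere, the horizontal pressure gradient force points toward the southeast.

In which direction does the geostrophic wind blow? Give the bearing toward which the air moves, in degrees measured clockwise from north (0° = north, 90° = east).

The pressure-gradient force points toward the southeast (bearing 135°).
Geostrophic balance: in the Northern Hemisphere the Coriolis force deflects motion to the right, so the geostrophic wind blows 90° to the right of the pressure-gradient force (low pressure on the left).
Rotating 135° by 90° clockwise gives 225° — the wind blows toward the southwest.

225°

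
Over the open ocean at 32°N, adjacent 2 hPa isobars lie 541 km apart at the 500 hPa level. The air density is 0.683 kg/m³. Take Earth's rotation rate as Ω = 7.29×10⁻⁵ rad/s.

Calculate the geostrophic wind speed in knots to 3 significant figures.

Coriolis parameter at 32°N:
f = 2Ω sin φ = 2 × 7.29×10⁻⁵ × sin 32° = 7.73×10⁻⁵ s⁻¹
Pressure gradient: |∂P/∂n| = 200 Pa / 541000 m = 3.70×10⁻⁴ Pa/m
Geostrophic balance (pressure-gradient force = Coriolis force):
V_g = (1/(fρ)) |∂P/∂n| = 3.70×10⁻⁴ / (7.73×10⁻⁵ × 0.683) = 7.01 m/s
Converting: 7.01 m/s × 1.944 = 13.6 knots

13.6 knots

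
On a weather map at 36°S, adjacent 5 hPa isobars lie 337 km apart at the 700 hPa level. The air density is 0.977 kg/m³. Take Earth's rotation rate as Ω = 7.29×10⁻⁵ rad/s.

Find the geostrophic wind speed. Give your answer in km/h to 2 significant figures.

Coriolis parameter at 36°S:
f = 2Ω sin φ = 2 × 7.29×10⁻⁵ × sin 36° = 8.57×10⁻⁵ s⁻¹
Pressure gradient: |∂P/∂n| = 500 Pa / 337000 m = 1.48×10⁻³ Pa/m
Geostrophic balance (pressure-gradient force = Coriolis force):
V_g = (1/(fρ)) |∂P/∂n| = 1.48×10⁻³ / (8.57×10⁻⁵ × 0.977) = 17.7 m/s
Converting: 17.7 m/s × 3.6 = 64 km/h

64 km/h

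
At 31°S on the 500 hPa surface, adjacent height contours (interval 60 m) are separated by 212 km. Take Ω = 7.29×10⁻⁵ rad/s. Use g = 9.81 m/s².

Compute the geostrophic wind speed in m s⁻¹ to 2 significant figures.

Coriolis parameter at 31°S:
f = 2Ω sin φ = 2 × 7.29×10⁻⁵ × sin 31° = 7.51×10⁻⁵ s⁻¹
Height gradient: |∂Z/∂n| = 60 m / 212000 m = 2.83×10⁻⁴
On a pressure surface, geostrophic balance gives V_g = (g/f)|∂Z/∂n|:
V_g = 9.81 × 2.83×10⁻⁴ / 7.51×10⁻⁵ = 37.0 m/s

37 m s⁻¹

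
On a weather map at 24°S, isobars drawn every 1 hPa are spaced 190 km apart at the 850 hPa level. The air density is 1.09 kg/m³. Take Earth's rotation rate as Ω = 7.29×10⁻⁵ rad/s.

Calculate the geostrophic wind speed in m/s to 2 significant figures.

Coriolis parameter at 24°S:
f = 2Ω sin φ = 2 × 7.29×10⁻⁵ × sin 24° = 5.93×10⁻⁵ s⁻¹
Pressure gradient: |∂P/∂n| = 100 Pa / 190000 m = 5.26×10⁻⁴ Pa/m
Geostrophic balance (pressure-gradient force = Coriolis force):
V_g = (1/(fρ)) |∂P/∂n| = 5.26×10⁻⁴ / (5.93×10⁻⁵ × 1.09) = 8.14 m/s

8.1 m/s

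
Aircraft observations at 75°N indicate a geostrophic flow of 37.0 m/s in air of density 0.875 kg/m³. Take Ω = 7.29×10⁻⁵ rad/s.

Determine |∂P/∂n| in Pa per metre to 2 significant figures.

4.6×10⁻³ Pa/m

Coriolis parameter at 75°N:
f = 2Ω sin φ = 2 × 7.29×10⁻⁵ × sin 75° = 1.41×10⁻⁴ s⁻¹
Geostrophic balance rearranged: |∂P/∂n| = f ρ V_g
|∂P/∂n| = 1.41×10⁻⁴ × 0.875 × 37.0 = 4.56×10⁻³ Pa/m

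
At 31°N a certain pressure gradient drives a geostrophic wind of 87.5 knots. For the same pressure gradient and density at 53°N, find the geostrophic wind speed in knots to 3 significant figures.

56.4 knots

With the same pressure gradient and density, V_g ∝ 1/f ∝ 1/sin φ.
V₂ = V₁ · sin φ₁ / sin φ₂ = 87.5 × sin 31° / sin 53°
V₂ = 87.5 × 0.5150/0.7986 = 56.4 knots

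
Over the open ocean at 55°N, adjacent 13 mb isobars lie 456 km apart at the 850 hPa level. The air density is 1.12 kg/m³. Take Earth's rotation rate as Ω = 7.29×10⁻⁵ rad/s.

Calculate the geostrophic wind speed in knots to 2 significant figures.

Coriolis parameter at 55°N:
f = 2Ω sin φ = 2 × 7.29×10⁻⁵ × sin 55° = 1.19×10⁻⁴ s⁻¹
Pressure gradient: |∂P/∂n| = 1300 Pa / 456000 m = 2.85×10⁻³ Pa/m
Geostrophic balance (pressure-gradient force = Coriolis force):
V_g = (1/(fρ)) |∂P/∂n| = 2.85×10⁻³ / (1.19×10⁻⁴ × 1.12) = 21.3 m/s
Converting: 21.3 m/s × 1.944 = 41 knots

41 knots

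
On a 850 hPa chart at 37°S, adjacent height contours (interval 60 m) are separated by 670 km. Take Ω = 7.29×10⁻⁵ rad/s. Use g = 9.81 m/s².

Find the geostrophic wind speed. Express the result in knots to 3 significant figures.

19.5 knots

Coriolis parameter at 37°S:
f = 2Ω sin φ = 2 × 7.29×10⁻⁵ × sin 37° = 8.77×10⁻⁵ s⁻¹
Height gradient: |∂Z/∂n| = 60 m / 670000 m = 8.96×10⁻⁵
On a pressure surface, geostrophic balance gives V_g = (g/f)|∂Z/∂n|:
V_g = 9.81 × 8.96×10⁻⁵ / 8.77×10⁻⁵ = 10.0 m/s
Converting: 10.0 m/s × 1.944 = 19.5 knots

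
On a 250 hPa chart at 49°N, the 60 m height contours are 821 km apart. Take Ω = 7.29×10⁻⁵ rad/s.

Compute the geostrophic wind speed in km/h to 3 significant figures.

23.5 km/h

Coriolis parameter at 49°N:
f = 2Ω sin φ = 2 × 7.29×10⁻⁵ × sin 49° = 1.10×10⁻⁴ s⁻¹
Height gradient: |∂Z/∂n| = 60 m / 821000 m = 7.31×10⁻⁵
On a pressure surface, geostrophic balance gives V_g = (g/f)|∂Z/∂n|:
V_g = 9.81 × 7.31×10⁻⁵ / 1.10×10⁻⁴ = 6.52 m/s
Converting: 6.52 m/s × 3.6 = 23.5 km/h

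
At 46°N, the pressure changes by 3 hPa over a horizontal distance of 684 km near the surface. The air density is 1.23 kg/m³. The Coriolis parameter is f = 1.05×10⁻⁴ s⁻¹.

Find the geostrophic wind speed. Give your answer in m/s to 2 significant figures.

Pressure gradient: |∂P/∂n| = 300 Pa / 684000 m = 4.39×10⁻⁴ Pa/m
Geostrophic balance (pressure-gradient force = Coriolis force):
V_g = (1/(fρ)) |∂P/∂n| = 4.39×10⁻⁴ / (1.05×10⁻⁴ × 1.23) = 3.40 m/s

3.4 m/s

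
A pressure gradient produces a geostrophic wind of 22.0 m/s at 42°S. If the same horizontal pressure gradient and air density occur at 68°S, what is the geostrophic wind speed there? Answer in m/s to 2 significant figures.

16 m/s

With the same pressure gradient and density, V_g ∝ 1/f ∝ 1/sin φ.
V₂ = V₁ · sin φ₁ / sin φ₂ = 22.0 × sin 42° / sin 68°
V₂ = 22.0 × 0.6691/0.9272 = 16 m/s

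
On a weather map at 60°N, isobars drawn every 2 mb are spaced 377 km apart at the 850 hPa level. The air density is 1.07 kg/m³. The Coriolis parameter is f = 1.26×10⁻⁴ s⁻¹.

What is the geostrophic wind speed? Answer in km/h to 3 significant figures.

Pressure gradient: |∂P/∂n| = 200 Pa / 377000 m = 5.31×10⁻⁴ Pa/m
Geostrophic balance (pressure-gradient force = Coriolis force):
V_g = (1/(fρ)) |∂P/∂n| = 5.31×10⁻⁴ / (1.26×10⁻⁴ × 1.07) = 3.93 m/s
Converting: 3.93 m/s × 3.6 = 14.2 km/h

14.2 km/h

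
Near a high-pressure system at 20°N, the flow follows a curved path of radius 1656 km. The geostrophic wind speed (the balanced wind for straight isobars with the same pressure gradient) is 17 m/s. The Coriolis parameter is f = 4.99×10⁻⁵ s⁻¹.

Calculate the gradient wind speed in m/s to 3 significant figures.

Around a high, pressure-gradient force acts outward with centrifugal, so Coriolis balances both:
fV = (1/ρ)|∂P/∂n| + V²/R  →  V² − fR·V + fR·V_g = 0
With fR = 4.99×10⁻⁵ × 1656×10³ m = 82.6 m/s:
V = [fR − √((fR)² − 4 fR V_g)]/2 = [82.6 − √(82.6² − 4×82.6×17)]/2 = 23.9 m/s
Supergeostrophic (V > V_g = 17 m/s), as expected around a high.

23.9 m/s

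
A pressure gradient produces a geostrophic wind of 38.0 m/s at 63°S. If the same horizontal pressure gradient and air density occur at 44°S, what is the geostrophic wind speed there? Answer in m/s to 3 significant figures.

With the same pressure gradient and density, V_g ∝ 1/f ∝ 1/sin φ.
V₂ = V₁ · sin φ₁ / sin φ₂ = 38.0 × sin 63° / sin 44°
V₂ = 38.0 × 0.8910/0.6947 = 48.7 m/s

48.7 m/s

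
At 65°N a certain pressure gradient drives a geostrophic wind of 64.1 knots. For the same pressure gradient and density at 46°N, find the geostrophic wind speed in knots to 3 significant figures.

With the same pressure gradient and density, V_g ∝ 1/f ∝ 1/sin φ.
V₂ = V₁ · sin φ₁ / sin φ₂ = 64.1 × sin 65° / sin 46°
V₂ = 64.1 × 0.9063/0.7193 = 80.8 knots

80.8 knots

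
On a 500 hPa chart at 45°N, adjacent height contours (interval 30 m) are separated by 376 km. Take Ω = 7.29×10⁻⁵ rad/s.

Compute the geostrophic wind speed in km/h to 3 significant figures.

Coriolis parameter at 45°N:
f = 2Ω sin φ = 2 × 7.29×10⁻⁵ × sin 45° = 1.03×10⁻⁴ s⁻¹
Height gradient: |∂Z/∂n| = 30 m / 376000 m = 7.98×10⁻⁵
On a pressure surface, geostrophic balance gives V_g = (g/f)|∂Z/∂n|:
V_g = 9.81 × 7.98×10⁻⁵ / 1.03×10⁻⁴ = 7.59 m/s
Converting: 7.59 m/s × 3.6 = 27.3 km/h

27.3 km/h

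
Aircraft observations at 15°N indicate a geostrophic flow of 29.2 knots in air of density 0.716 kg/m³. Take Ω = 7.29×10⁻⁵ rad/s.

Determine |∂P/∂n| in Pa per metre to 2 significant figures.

4.1×10⁻⁴ Pa/m

Coriolis parameter at 15°N:
f = 2Ω sin φ = 2 × 7.29×10⁻⁵ × sin 15° = 3.77×10⁻⁵ s⁻¹
Wind speed in SI: 29.2 knots = 15.0 m/s
Geostrophic balance rearranged: |∂P/∂n| = f ρ V_g
|∂P/∂n| = 3.77×10⁻⁵ × 0.716 × 15.0 = 4.06×10⁻⁴ Pa/m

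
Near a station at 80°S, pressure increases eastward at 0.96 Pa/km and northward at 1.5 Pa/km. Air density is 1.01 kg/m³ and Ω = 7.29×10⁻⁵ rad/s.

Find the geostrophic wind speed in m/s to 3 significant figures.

12.3 m/s

Coriolis parameter at 80°S:
f = 2Ω sin φ = 2 × 7.29×10⁻⁵ × sin 80° = 1.44×10⁻⁴ s⁻¹
In the Southern Hemisphere f is negative: f = −1.44×10⁻⁴ s⁻¹.
Component geostrophic relations (x east, y north):
u_g = −(1/(fρ)) ∂P/∂y,  v_g = (1/(fρ)) ∂P/∂x
u_g = −(1.5×10⁻³)/(−1.44×10⁻⁴ × 1.01) = 10.3 m/s;  v_g = (0.96×10⁻³)/(−1.44×10⁻⁴ × 1.01) = −6.62 m/s
|V_g| = √(u_g² + v_g²) = 12.3 m/s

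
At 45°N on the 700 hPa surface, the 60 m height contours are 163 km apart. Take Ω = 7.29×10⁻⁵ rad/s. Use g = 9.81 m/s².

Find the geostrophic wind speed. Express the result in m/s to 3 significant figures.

Coriolis parameter at 45°N:
f = 2Ω sin φ = 2 × 7.29×10⁻⁵ × sin 45° = 1.03×10⁻⁴ s⁻¹
Height gradient: |∂Z/∂n| = 60 m / 163000 m = 3.68×10⁻⁴
On a pressure surface, geostrophic balance gives V_g = (g/f)|∂Z/∂n|:
V_g = 9.81 × 3.68×10⁻⁴ / 1.03×10⁻⁴ = 35.0 m/s

35.0 m/s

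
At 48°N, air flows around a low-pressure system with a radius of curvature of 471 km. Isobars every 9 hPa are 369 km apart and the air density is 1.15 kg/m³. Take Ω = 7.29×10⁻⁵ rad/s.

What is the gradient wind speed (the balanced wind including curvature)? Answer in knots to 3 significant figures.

29.4 knots

Coriolis parameter at 48°N:
f = 2Ω sin φ = 2 × 7.29×10⁻⁵ × sin 48° = 1.08×10⁻⁴ s⁻¹
Pressure gradient: |∂P/∂n| = 900 Pa / 369000 m = 2.44×10⁻³ Pa/m
Geostrophic speed: V_g = |∂P/∂n|/(fρ) = 2.44×10⁻³/(1.08×10⁻⁴ × 1.15) = 19.6 m/s
Around a low, centrifugal force acts outward with Coriolis, so pressure-gradient force balances both:
(1/ρ)|∂P/∂n| = fV + V²/R  →  V² + fR·V − fR·V_g = 0
With fR = 1.08×10⁻⁴ × 471×10³ m = 51.0 m/s:
V = [−fR + √((fR)² + 4 fR V_g)]/2 = [−51.0 + √(51.0² + 4×51.0×19.6)]/2 = 15.1 m/s
Subgeostrophic (V < V_g = 19.6 m/s), as expected around a low.
Converting: 15.1 m/s × 1.944 = 29.4 knots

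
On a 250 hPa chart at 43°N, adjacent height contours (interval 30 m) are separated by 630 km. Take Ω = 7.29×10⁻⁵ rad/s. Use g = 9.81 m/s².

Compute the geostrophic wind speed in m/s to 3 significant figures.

Coriolis parameter at 43°N:
f = 2Ω sin φ = 2 × 7.29×10⁻⁵ × sin 43° = 9.94×10⁻⁵ s⁻¹
Height gradient: |∂Z/∂n| = 30 m / 630000 m = 4.76×10⁻⁵
On a pressure surface, geostrophic balance gives V_g = (g/f)|∂Z/∂n|:
V_g = 9.81 × 4.76×10⁻⁵ / 9.94×10⁻⁵ = 4.70 m/s

4.70 m/s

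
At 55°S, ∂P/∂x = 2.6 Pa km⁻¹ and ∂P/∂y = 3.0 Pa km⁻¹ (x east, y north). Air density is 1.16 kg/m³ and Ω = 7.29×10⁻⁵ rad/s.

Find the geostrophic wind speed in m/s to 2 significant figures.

Coriolis parameter at 55°S:
f = 2Ω sin φ = 2 × 7.29×10⁻⁵ × sin 55° = 1.19×10⁻⁴ s⁻¹
In the Southern Hemisphere f is negative: f = −1.19×10⁻⁴ s⁻¹.
Component geostrophic relations (x east, y north):
u_g = −(1/(fρ)) ∂P/∂y,  v_g = (1/(fρ)) ∂P/∂x
u_g = −(3.0×10⁻³)/(−1.19×10⁻⁴ × 1.16) = 21.7 m/s;  v_g = (2.6×10⁻³)/(−1.19×10⁻⁴ × 1.16) = −18.8 m/s
|V_g| = √(u_g² + v_g²) = 28.7 m/s

29 m/s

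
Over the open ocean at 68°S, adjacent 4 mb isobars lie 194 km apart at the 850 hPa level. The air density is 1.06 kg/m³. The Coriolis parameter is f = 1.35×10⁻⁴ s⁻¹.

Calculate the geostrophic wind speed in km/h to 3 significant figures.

51.9 km/h

Pressure gradient: |∂P/∂n| = 400 Pa / 194000 m = 2.06×10⁻³ Pa/m
Geostrophic balance (pressure-gradient force = Coriolis force):
V_g = (1/(fρ)) |∂P/∂n| = 2.06×10⁻³ / (1.35×10⁻⁴ × 1.06) = 14.4 m/s
Converting: 14.4 m/s × 3.6 = 51.9 km/h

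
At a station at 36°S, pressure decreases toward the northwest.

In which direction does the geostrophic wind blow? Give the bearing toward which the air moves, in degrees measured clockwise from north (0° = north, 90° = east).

225°

The pressure-gradient force points toward the northwest (bearing 315°).
Geostrophic balance: in the Southern Hemisphere the Coriolis force deflects motion to the left, so the geostrophic wind blows 90° to the left of the pressure-gradient force (low pressure on the right).
Rotating 315° by 90° counterclockwise gives 225° — the wind blows toward the southwest.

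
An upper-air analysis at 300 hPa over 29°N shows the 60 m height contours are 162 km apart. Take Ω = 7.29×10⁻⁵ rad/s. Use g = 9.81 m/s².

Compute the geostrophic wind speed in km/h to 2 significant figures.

Coriolis parameter at 29°N:
f = 2Ω sin φ = 2 × 7.29×10⁻⁵ × sin 29° = 7.07×10⁻⁵ s⁻¹
Height gradient: |∂Z/∂n| = 60 m / 162000 m = 3.70×10⁻⁴
On a pressure surface, geostrophic balance gives V_g = (g/f)|∂Z/∂n|:
V_g = 9.81 × 3.70×10⁻⁴ / 7.07×10⁻⁵ = 51.4 m/s
Converting: 51.4 m/s × 3.6 = 190 km/h

190 km/h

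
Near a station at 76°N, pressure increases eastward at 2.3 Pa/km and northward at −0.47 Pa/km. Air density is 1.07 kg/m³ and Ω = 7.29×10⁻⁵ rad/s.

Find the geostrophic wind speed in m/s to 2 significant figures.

Coriolis parameter at 76°N:
f = 2Ω sin φ = 2 × 7.29×10⁻⁵ × sin 76° = 1.41×10⁻⁴ s⁻¹
Component geostrophic relations (x east, y north):
u_g = −(1/(fρ)) ∂P/∂y,  v_g = (1/(fρ)) ∂P/∂x
u_g = −(−0.47×10⁻³)/(1.41×10⁻⁴ × 1.07) = 3.10 m/s;  v_g = (2.3×10⁻³)/(1.41×10⁻⁴ × 1.07) = 15.2 m/s
|V_g| = √(u_g² + v_g²) = 15.5 m/s

16 m/s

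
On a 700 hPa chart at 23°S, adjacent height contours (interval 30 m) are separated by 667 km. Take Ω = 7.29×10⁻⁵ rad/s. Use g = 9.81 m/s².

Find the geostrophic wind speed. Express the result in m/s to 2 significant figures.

7.7 m/s

Coriolis parameter at 23°S:
f = 2Ω sin φ = 2 × 7.29×10⁻⁵ × sin 23° = 5.70×10⁻⁵ s⁻¹
Height gradient: |∂Z/∂n| = 30 m / 667000 m = 4.50×10⁻⁵
On a pressure surface, geostrophic balance gives V_g = (g/f)|∂Z/∂n|:
V_g = 9.81 × 4.50×10⁻⁵ / 5.70×10⁻⁵ = 7.75 m/s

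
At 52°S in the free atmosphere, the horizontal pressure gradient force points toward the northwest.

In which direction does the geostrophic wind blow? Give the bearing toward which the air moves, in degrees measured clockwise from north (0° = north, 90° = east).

The pressure-gradient force points toward the northwest (bearing 315°).
Geostrophic balance: in the Southern Hemisphere the Coriolis force deflects motion to the left, so the geostrophic wind blows 90° to the left of the pressure-gradient force (low pressure on the right).
Rotating 315° by 90° counterclockwise gives 225° — the wind blows toward the southwest.

225°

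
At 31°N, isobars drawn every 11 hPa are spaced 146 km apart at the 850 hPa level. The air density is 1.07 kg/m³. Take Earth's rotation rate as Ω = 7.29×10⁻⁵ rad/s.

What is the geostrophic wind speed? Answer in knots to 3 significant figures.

Coriolis parameter at 31°N:
f = 2Ω sin φ = 2 × 7.29×10⁻⁵ × sin 31° = 7.51×10⁻⁵ s⁻¹
Pressure gradient: |∂P/∂n| = 1100 Pa / 146000 m = 7.53×10⁻³ Pa/m
Geostrophic balance (pressure-gradient force = Coriolis force):
V_g = (1/(fρ)) |∂P/∂n| = 7.53×10⁻³ / (7.51×10⁻⁵ × 1.07) = 93.8 m/s
Converting: 93.8 m/s × 1.944 = 182 knots

182 knots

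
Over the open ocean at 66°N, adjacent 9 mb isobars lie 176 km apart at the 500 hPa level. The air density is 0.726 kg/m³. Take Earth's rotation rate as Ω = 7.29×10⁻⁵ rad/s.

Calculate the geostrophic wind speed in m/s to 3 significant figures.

Coriolis parameter at 66°N:
f = 2Ω sin φ = 2 × 7.29×10⁻⁵ × sin 66° = 1.33×10⁻⁴ s⁻¹
Pressure gradient: |∂P/∂n| = 900 Pa / 176000 m = 5.11×10⁻³ Pa/m
Geostrophic balance (pressure-gradient force = Coriolis force):
V_g = (1/(fρ)) |∂P/∂n| = 5.11×10⁻³ / (1.33×10⁻⁴ × 0.726) = 52.9 m/s

52.9 m/s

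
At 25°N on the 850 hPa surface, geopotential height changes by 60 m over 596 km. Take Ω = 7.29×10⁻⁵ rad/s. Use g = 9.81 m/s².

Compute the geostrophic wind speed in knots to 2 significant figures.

Coriolis parameter at 25°N:
f = 2Ω sin φ = 2 × 7.29×10⁻⁵ × sin 25° = 6.16×10⁻⁵ s⁻¹
Height gradient: |∂Z/∂n| = 60 m / 596000 m = 1.01×10⁻⁴
On a pressure surface, geostrophic balance gives V_g = (g/f)|∂Z/∂n|:
V_g = 9.81 × 1.01×10⁻⁴ / 6.16×10⁻⁵ = 16.0 m/s
Converting: 16.0 m/s × 1.944 = 31 knots

31 knots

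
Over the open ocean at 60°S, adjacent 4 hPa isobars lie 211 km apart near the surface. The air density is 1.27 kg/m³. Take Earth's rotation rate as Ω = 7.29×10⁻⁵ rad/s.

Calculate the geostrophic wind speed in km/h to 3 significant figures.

42.6 km/h

Coriolis parameter at 60°S:
f = 2Ω sin φ = 2 × 7.29×10⁻⁵ × sin 60° = 1.26×10⁻⁴ s⁻¹
Pressure gradient: |∂P/∂n| = 400 Pa / 211000 m = 1.90×10⁻³ Pa/m
Geostrophic balance (pressure-gradient force = Coriolis force):
V_g = (1/(fρ)) |∂P/∂n| = 1.90×10⁻³ / (1.26×10⁻⁴ × 1.27) = 11.8 m/s
Converting: 11.8 m/s × 3.6 = 42.6 km/h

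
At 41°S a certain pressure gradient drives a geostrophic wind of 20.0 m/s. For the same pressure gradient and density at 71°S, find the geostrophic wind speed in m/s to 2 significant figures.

14 m/s

With the same pressure gradient and density, V_g ∝ 1/f ∝ 1/sin φ.
V₂ = V₁ · sin φ₁ / sin φ₂ = 20.0 × sin 41° / sin 71°
V₂ = 20.0 × 0.6561/0.9455 = 14 m/s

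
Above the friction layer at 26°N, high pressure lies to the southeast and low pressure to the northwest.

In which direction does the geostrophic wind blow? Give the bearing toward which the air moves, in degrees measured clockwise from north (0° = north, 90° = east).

045°

The pressure-gradient force points toward the northwest (bearing 315°).
Geostrophic balance: in the Northern Hemisphere the Coriolis force deflects motion to the right, so the geostrophic wind blows 90° to the right of the pressure-gradient force (low pressure on the left).
Rotating 315° by 90° clockwise gives 045° — the wind blows toward the northeast.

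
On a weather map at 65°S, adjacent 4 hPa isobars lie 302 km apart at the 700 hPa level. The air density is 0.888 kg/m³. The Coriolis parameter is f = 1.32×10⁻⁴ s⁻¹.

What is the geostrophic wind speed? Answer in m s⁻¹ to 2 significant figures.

Pressure gradient: |∂P/∂n| = 400 Pa / 302000 m = 1.32×10⁻³ Pa/m
Geostrophic balance (pressure-gradient force = Coriolis force):
V_g = (1/(fρ)) |∂P/∂n| = 1.32×10⁻³ / (1.32×10⁻⁴ × 0.888) = 11.3 m/s

11 m s⁻¹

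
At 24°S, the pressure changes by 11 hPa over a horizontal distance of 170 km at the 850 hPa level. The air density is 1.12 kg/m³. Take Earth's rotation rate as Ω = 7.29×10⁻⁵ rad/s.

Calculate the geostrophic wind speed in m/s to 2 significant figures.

97 m/s

Coriolis parameter at 24°S:
f = 2Ω sin φ = 2 × 7.29×10⁻⁵ × sin 24° = 5.93×10⁻⁵ s⁻¹
Pressure gradient: |∂P/∂n| = 1100 Pa / 170000 m = 6.47×10⁻³ Pa/m
Geostrophic balance (pressure-gradient force = Coriolis force):
V_g = (1/(fρ)) |∂P/∂n| = 6.47×10⁻³ / (5.93×10⁻⁵ × 1.12) = 97.4 m/s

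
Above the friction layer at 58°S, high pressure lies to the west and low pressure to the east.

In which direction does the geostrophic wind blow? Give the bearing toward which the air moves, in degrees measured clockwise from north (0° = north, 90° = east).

The pressure-gradient force points toward the east (bearing 090°).
Geostrophic balance: in the Southern Hemisphere the Coriolis force deflects motion to the left, so the geostrophic wind blows 90° to the left of the pressure-gradient force (low pressure on the right).
Rotating 090° by 90° counterclockwise gives 000° — the wind blows toward the north.

000°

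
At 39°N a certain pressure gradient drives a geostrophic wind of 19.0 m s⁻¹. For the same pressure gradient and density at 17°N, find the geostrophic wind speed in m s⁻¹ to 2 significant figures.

41 m s⁻¹

With the same pressure gradient and density, V_g ∝ 1/f ∝ 1/sin φ.
V₂ = V₁ · sin φ₁ / sin φ₂ = 19.0 × sin 39° / sin 17°
V₂ = 19.0 × 0.6293/0.2924 = 41 m s⁻¹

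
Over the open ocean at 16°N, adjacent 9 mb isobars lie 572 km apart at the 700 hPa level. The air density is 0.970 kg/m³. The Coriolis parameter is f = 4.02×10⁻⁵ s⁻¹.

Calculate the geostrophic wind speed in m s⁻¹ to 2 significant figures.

40 m s⁻¹

Pressure gradient: |∂P/∂n| = 900 Pa / 572000 m = 1.57×10⁻³ Pa/m
Geostrophic balance (pressure-gradient force = Coriolis force):
V_g = (1/(fρ)) |∂P/∂n| = 1.57×10⁻³ / (4.02×10⁻⁵ × 0.970) = 40.4 m/s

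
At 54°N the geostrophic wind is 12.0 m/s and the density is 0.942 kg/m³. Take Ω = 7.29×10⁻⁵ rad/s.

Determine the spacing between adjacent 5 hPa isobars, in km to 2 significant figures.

Coriolis parameter at 54°N:
f = 2Ω sin φ = 2 × 7.29×10⁻⁵ × sin 54° = 1.18×10⁻⁴ s⁻¹
Geostrophic balance rearranged: |∂P/∂n| = f ρ V_g
|∂P/∂n| = 1.18×10⁻⁴ × 0.942 × 12.0 = 1.33×10⁻³ Pa/m
Isobar spacing: Δn = ΔP/|∂P/∂n| = 500 Pa / 1.33×10⁻³ Pa/m = 374993 m ≈ 370 km

370 km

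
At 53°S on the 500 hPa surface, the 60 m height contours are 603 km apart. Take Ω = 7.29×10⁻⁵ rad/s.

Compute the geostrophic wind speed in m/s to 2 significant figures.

8.4 m/s

Coriolis parameter at 53°S:
f = 2Ω sin φ = 2 × 7.29×10⁻⁵ × sin 53° = 1.16×10⁻⁴ s⁻¹
Height gradient: |∂Z/∂n| = 60 m / 603000 m = 9.95×10⁻⁵
On a pressure surface, geostrophic balance gives V_g = (g/f)|∂Z/∂n|:
V_g = 9.81 × 9.95×10⁻⁵ / 1.16×10⁻⁴ = 8.38 m/s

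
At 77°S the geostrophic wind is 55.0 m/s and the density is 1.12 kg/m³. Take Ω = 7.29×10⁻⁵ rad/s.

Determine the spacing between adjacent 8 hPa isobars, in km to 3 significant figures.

Coriolis parameter at 77°S:
f = 2Ω sin φ = 2 × 7.29×10⁻⁵ × sin 77° = 1.42×10⁻⁴ s⁻¹
Geostrophic balance rearranged: |∂P/∂n| = f ρ V_g
|∂P/∂n| = 1.42×10⁻⁴ × 1.12 × 55.0 = 8.75×10⁻³ Pa/m
Isobar spacing: Δn = ΔP/|∂P/∂n| = 800 Pa / 8.75×10⁻³ Pa/m = 91417 m ≈ 91.4 km

91.4 km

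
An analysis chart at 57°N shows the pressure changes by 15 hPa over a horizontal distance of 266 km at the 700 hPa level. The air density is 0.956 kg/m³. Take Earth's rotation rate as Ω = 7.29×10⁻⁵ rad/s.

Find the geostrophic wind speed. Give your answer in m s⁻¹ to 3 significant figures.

48.2 m s⁻¹

Coriolis parameter at 57°N:
f = 2Ω sin φ = 2 × 7.29×10⁻⁵ × sin 57° = 1.22×10⁻⁴ s⁻¹
Pressure gradient: |∂P/∂n| = 1500 Pa / 266000 m = 5.64×10⁻³ Pa/m
Geostrophic balance (pressure-gradient force = Coriolis force):
V_g = (1/(fρ)) |∂P/∂n| = 5.64×10⁻³ / (1.22×10⁻⁴ × 0.956) = 48.2 m/s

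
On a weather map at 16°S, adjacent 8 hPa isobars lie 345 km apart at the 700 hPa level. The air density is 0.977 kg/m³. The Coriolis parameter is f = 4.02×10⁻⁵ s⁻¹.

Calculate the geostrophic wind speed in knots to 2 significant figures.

110 knots

Pressure gradient: |∂P/∂n| = 800 Pa / 345000 m = 2.32×10⁻³ Pa/m
Geostrophic balance (pressure-gradient force = Coriolis force):
V_g = (1/(fρ)) |∂P/∂n| = 2.32×10⁻³ / (4.02×10⁻⁵ × 0.977) = 59.0 m/s
Converting: 59.0 m/s × 1.944 = 110 knots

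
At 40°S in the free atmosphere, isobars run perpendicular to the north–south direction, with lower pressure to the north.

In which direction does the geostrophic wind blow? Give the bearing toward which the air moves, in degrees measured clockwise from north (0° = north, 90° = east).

The pressure-gradient force points toward the north (bearing 000°).
Geostrophic balance: in the Southern Hemisphere the Coriolis force deflects motion to the left, so the geostrophic wind blows 90° to the left of the pressure-gradient force (low pressure on the right).
Rotating 000° by 90° counterclockwise gives 270° — the wind blows toward the west.

270°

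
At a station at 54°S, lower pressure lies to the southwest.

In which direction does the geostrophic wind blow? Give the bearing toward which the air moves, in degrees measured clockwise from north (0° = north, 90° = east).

135°

The pressure-gradient force points toward the southwest (bearing 225°).
Geostrophic balance: in the Southern Hemisphere the Coriolis force deflects motion to the left, so the geostrophic wind blows 90° to the left of the pressure-gradient force (low pressure on the right).
Rotating 225° by 90° counterclockwise gives 135° — the wind blows toward the southeast.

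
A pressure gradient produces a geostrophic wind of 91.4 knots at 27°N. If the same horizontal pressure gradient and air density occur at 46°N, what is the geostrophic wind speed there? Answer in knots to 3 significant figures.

57.7 knots

With the same pressure gradient and density, V_g ∝ 1/f ∝ 1/sin φ.
V₂ = V₁ · sin φ₁ / sin φ₂ = 91.4 × sin 27° / sin 46°
V₂ = 91.4 × 0.4540/0.7193 = 57.7 knots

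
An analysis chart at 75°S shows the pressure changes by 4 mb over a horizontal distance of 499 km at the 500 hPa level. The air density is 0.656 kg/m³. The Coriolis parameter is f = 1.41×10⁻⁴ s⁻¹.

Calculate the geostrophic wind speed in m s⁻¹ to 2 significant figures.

Pressure gradient: |∂P/∂n| = 400 Pa / 499000 m = 8.02×10⁻⁴ Pa/m
Geostrophic balance (pressure-gradient force = Coriolis force):
V_g = (1/(fρ)) |∂P/∂n| = 8.02×10⁻⁴ / (1.41×10⁻⁴ × 0.656) = 8.67 m/s

8.7 m s⁻¹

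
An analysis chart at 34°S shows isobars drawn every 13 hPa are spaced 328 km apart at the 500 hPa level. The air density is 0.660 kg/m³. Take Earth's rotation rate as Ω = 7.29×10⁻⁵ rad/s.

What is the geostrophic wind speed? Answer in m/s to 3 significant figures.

Coriolis parameter at 34°S:
f = 2Ω sin φ = 2 × 7.29×10⁻⁵ × sin 34° = 8.15×10⁻⁵ s⁻¹
Pressure gradient: |∂P/∂n| = 1300 Pa / 328000 m = 3.96×10⁻³ Pa/m
Geostrophic balance (pressure-gradient force = Coriolis force):
V_g = (1/(fρ)) |∂P/∂n| = 3.96×10⁻³ / (8.15×10⁻⁵ × 0.660) = 73.7 m/s

73.7 m/s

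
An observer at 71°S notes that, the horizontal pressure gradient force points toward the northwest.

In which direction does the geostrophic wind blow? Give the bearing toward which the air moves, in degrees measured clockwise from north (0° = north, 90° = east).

225°

The pressure-gradient force points toward the northwest (bearing 315°).
Geostrophic balance: in the Southern Hemisphere the Coriolis force deflects motion to the left, so the geostrophic wind blows 90° to the left of the pressure-gradient force (low pressure on the right).
Rotating 315° by 90° counterclockwise gives 225° — the wind blows toward the southwest.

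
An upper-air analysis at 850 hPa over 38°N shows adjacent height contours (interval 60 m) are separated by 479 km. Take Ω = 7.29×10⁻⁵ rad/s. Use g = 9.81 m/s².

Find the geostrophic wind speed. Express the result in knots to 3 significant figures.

Coriolis parameter at 38°N:
f = 2Ω sin φ = 2 × 7.29×10⁻⁵ × sin 38° = 8.98×10⁻⁵ s⁻¹
Height gradient: |∂Z/∂n| = 60 m / 479000 m = 1.25×10⁻⁴
On a pressure surface, geostrophic balance gives V_g = (g/f)|∂Z/∂n|:
V_g = 9.81 × 1.25×10⁻⁴ / 8.98×10⁻⁵ = 13.7 m/s
Converting: 13.7 m/s × 1.944 = 26.6 knots

26.6 knots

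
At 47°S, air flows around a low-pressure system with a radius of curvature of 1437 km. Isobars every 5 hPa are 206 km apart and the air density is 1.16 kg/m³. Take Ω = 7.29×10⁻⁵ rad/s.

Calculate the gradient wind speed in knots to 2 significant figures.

Coriolis parameter at 47°S:
f = 2Ω sin φ = 2 × 7.29×10⁻⁵ × sin 47° = 1.07×10⁻⁴ s⁻¹
Pressure gradient: |∂P/∂n| = 500 Pa / 206000 m = 2.43×10⁻³ Pa/m
Geostrophic speed: V_g = |∂P/∂n|/(fρ) = 2.43×10⁻³/(1.07×10⁻⁴ × 1.16) = 19.6 m/s
Around a low, centrifugal force acts outward with Coriolis, so pressure-gradient force balances both:
(1/ρ)|∂P/∂n| = fV + V²/R  →  V² + fR·V − fR·V_g = 0
With fR = 1.07×10⁻⁴ × 1437×10³ m = 153 m/s:
V = [−fR + √((fR)² + 4 fR V_g)]/2 = [−153 + √(153² + 4×153×19.6)]/2 = 17.6 m/s
Subgeostrophic (V < V_g = 19.6 m/s), as expected around a low.
Converting: 17.6 m/s × 1.944 = 34 knots

34 knots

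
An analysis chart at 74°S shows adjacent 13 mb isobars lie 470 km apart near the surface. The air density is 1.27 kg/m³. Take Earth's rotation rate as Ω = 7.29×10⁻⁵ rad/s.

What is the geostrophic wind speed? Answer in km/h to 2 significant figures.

56 km/h

Coriolis parameter at 74°S:
f = 2Ω sin φ = 2 × 7.29×10⁻⁵ × sin 74° = 1.40×10⁻⁴ s⁻¹
Pressure gradient: |∂P/∂n| = 1300 Pa / 470000 m = 2.77×10⁻³ Pa/m
Geostrophic balance (pressure-gradient force = Coriolis force):
V_g = (1/(fρ)) |∂P/∂n| = 2.77×10⁻³ / (1.40×10⁻⁴ × 1.27) = 15.5 m/s
Converting: 15.5 m/s × 3.6 = 56 km/h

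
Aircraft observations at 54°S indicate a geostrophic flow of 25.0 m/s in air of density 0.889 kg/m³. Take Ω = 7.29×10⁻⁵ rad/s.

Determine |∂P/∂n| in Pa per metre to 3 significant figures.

Coriolis parameter at 54°S:
f = 2Ω sin φ = 2 × 7.29×10⁻⁵ × sin 54° = 1.18×10⁻⁴ s⁻¹
Geostrophic balance rearranged: |∂P/∂n| = f ρ V_g
|∂P/∂n| = 1.18×10⁻⁴ × 0.889 × 25.0 = 2.62×10⁻³ Pa/m

2.62×10⁻³ Pa/m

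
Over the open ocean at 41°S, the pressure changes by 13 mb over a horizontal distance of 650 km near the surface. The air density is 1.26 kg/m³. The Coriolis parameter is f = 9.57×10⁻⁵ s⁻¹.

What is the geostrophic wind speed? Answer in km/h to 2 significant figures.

60 km/h

Pressure gradient: |∂P/∂n| = 1300 Pa / 650000 m = 2.00×10⁻³ Pa/m
Geostrophic balance (pressure-gradient force = Coriolis force):
V_g = (1/(fρ)) |∂P/∂n| = 2.00×10⁻³ / (9.57×10⁻⁵ × 1.26) = 16.6 m/s
Converting: 16.6 m/s × 3.6 = 60 km/h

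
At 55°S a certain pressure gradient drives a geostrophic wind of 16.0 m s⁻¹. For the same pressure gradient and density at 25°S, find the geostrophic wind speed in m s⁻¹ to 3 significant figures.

With the same pressure gradient and density, V_g ∝ 1/f ∝ 1/sin φ.
V₂ = V₁ · sin φ₁ / sin φ₂ = 16.0 × sin 55° / sin 25°
V₂ = 16.0 × 0.8192/0.4226 = 31.0 m s⁻¹

31.0 m s⁻¹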